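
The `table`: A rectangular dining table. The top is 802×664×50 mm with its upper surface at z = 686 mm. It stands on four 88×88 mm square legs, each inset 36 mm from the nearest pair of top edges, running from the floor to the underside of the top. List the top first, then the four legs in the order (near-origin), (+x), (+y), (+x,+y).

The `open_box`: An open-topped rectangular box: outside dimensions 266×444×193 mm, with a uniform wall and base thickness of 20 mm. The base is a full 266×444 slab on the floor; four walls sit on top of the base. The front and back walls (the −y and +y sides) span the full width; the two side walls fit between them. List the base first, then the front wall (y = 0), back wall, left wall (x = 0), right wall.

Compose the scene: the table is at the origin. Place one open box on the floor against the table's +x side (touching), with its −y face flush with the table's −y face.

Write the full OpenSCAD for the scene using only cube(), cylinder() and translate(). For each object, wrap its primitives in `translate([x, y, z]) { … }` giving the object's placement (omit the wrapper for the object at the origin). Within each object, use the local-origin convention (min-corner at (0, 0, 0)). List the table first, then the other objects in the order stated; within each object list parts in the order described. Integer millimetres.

translate([0, 0, 636]) cube([802, 664, 50]);
translate([36, 36, 0]) cube([88, 88, 636]);
translate([678, 36, 0]) cube([88, 88, 636]);
translate([36, 540, 0]) cube([88, 88, 636]);
translate([678, 540, 0]) cube([88, 88, 636]);
translate([802, 0, 0]) {
  cube([266, 444, 20]);
  translate([0, 0, 20]) cube([266, 20, 173]);
  translate([0, 424, 20]) cube([266, 20, 173]);
  translate([0, 20, 20]) cube([20, 404, 173]);
  translate([246, 20, 20]) cube([20, 404, 173]);
}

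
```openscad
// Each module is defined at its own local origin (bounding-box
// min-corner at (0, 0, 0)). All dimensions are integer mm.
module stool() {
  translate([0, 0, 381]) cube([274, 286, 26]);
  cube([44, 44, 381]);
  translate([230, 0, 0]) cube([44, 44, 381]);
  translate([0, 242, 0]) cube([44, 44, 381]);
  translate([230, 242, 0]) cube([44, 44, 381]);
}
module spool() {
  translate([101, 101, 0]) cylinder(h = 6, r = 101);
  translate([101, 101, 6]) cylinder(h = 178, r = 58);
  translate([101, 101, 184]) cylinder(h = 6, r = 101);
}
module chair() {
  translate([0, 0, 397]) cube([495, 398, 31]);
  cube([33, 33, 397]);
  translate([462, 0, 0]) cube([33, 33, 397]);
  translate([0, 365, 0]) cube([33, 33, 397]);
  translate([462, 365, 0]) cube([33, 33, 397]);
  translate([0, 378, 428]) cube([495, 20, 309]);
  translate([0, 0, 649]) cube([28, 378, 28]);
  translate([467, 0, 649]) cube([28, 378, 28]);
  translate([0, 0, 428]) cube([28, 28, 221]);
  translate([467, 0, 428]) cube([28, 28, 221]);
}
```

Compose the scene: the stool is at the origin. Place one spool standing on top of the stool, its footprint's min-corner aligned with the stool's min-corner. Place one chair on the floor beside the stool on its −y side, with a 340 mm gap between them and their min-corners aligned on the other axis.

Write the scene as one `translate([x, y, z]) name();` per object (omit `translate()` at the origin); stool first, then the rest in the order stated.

stool();
translate([0, 0, 407]) spool();
translate([0, -738, 0]) chair();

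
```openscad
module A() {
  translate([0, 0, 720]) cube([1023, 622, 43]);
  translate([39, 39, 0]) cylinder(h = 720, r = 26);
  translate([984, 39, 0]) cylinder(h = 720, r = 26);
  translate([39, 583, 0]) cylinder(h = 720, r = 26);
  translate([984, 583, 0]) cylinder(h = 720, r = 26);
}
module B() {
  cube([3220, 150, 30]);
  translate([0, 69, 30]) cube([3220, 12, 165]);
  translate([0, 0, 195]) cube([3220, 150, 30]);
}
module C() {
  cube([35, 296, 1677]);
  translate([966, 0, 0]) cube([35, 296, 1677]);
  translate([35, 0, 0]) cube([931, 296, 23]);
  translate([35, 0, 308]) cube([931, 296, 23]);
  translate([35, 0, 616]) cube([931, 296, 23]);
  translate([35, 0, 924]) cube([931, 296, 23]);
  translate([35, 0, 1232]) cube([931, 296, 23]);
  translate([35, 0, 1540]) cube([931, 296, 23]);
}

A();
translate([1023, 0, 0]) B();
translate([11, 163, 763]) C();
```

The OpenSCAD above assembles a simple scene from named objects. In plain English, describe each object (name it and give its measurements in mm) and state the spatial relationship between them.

A is a table with a 1023×622 mm rectangular top, 43 mm thick, top surface at z = 763 mm, supported by four round legs of 52 mm diameter, each leg's bounding box inset 13 mm from the nearest pair of top edges, running from the floor.

B is an I-beam lying along x, 3220 mm long. Overall section height 225 mm. Two flanges 150 mm wide (y) and 30 mm thick, one on the floor and one at the top; a web 12 mm thick runs between them, centred on the flange width.

C is an open bookshelf. Two side panels, each 35 mm thick, 296 mm deep and 1677 mm tall, stand 1001 mm apart (outside-to-outside). Between them sit 6 shelves, each 23 mm thick and 296 mm deep, spanning the full gap between the sides. The bottom shelf rests on the floor (its underside at z = 0) and the clear gap between one shelf's top and the next shelf's underside is 285 mm.

The I-beam is against the table's +x side, with their −y faces flush. The bookshelf is on top of the table, centred.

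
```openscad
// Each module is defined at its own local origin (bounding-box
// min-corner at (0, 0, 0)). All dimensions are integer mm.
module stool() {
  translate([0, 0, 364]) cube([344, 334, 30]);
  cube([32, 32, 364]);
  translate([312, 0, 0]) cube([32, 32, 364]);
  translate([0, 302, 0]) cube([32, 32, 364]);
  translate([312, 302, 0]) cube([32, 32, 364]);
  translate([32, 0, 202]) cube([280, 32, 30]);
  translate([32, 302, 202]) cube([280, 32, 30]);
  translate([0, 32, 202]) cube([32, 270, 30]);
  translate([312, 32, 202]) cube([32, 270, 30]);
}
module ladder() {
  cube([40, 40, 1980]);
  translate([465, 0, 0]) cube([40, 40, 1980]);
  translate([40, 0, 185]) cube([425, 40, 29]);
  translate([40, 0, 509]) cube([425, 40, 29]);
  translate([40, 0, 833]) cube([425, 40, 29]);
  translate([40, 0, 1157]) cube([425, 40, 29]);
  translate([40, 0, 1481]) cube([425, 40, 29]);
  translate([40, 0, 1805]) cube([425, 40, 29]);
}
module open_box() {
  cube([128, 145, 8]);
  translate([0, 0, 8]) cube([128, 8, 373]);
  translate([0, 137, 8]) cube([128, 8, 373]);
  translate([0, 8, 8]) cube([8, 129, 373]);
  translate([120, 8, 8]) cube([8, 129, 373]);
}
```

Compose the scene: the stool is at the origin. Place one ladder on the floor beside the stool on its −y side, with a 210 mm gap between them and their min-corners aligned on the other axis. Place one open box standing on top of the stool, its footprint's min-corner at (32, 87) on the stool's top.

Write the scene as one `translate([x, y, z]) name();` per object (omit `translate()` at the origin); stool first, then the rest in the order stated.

stool();
translate([0, -250, 0]) ladder();
translate([32, 87, 394]) open_box();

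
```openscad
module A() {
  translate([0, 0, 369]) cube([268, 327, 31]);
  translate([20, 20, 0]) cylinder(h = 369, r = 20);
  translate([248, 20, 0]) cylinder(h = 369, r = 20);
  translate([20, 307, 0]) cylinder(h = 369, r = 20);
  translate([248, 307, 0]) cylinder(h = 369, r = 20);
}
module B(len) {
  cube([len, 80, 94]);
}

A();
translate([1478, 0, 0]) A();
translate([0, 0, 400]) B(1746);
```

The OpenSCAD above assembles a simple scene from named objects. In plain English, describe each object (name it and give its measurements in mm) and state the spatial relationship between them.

A is a four-legged stool. The seat is 268×327 mm, 31 mm thick, top at z = 400 mm. It stands on four round legs, each 40 mm in diameter, from z = 0 to the seat underside, each leg's axis is inset half a diameter from the nearest pair of seat edges (so the leg's bounding box is flush with the corner).

B is a rectangular beam 1746 mm long (x), 80 mm deep (y), 94 mm thick (z).

The beam spans the tops of two stools placed 1210 mm apart, resting at z = 400 mm.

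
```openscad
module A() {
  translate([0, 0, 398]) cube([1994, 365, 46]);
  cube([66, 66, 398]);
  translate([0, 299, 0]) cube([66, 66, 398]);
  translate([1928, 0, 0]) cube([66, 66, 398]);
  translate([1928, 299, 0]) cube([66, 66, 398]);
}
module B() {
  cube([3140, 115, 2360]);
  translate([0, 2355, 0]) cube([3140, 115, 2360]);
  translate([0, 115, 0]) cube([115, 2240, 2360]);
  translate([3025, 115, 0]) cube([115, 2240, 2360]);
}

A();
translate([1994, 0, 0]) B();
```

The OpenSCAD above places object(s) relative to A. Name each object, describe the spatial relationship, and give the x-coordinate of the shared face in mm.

A is a bench. B is a house frame. The house frame is against the bench's +x side, with their −y faces flush. The x-coordinate of the shared face is 1994 mm.

The bench's +x face and the house frame's −x face are both at x = 1994 mm.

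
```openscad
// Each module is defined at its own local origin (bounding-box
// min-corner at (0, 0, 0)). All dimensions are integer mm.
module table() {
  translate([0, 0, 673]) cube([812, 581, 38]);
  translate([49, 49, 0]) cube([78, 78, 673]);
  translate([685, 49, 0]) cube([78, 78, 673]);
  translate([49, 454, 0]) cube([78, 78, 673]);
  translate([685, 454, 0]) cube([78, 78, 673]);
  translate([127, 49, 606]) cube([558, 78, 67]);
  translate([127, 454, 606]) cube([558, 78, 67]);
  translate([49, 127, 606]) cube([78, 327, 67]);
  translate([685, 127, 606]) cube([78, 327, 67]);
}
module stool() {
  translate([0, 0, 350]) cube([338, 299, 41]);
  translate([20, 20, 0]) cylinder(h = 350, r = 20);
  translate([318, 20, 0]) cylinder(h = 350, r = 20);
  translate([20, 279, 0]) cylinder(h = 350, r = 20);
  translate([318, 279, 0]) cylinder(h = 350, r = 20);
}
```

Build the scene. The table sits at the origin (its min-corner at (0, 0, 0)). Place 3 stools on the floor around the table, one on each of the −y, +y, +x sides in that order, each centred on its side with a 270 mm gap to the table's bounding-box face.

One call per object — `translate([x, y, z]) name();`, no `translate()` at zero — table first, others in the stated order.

table();
translate([237, -569, 0]) stool();
translate([237, 851, 0]) stool();
translate([1082, 141, 0]) stool();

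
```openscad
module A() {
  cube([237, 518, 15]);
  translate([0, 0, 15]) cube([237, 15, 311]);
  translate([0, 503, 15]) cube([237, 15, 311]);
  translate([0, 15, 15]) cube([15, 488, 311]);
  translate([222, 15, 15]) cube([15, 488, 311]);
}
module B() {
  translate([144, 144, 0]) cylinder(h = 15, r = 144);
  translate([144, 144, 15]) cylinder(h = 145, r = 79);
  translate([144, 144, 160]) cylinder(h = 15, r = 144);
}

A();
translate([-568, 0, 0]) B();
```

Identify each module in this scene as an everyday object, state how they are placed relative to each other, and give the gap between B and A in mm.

The spool's nearest face is 280 mm from the open box's −x face.

A is an open box. B is a spool. The spool is on the floor beside the open box on its −x side. The gap between the spool and the open box is 280 mm.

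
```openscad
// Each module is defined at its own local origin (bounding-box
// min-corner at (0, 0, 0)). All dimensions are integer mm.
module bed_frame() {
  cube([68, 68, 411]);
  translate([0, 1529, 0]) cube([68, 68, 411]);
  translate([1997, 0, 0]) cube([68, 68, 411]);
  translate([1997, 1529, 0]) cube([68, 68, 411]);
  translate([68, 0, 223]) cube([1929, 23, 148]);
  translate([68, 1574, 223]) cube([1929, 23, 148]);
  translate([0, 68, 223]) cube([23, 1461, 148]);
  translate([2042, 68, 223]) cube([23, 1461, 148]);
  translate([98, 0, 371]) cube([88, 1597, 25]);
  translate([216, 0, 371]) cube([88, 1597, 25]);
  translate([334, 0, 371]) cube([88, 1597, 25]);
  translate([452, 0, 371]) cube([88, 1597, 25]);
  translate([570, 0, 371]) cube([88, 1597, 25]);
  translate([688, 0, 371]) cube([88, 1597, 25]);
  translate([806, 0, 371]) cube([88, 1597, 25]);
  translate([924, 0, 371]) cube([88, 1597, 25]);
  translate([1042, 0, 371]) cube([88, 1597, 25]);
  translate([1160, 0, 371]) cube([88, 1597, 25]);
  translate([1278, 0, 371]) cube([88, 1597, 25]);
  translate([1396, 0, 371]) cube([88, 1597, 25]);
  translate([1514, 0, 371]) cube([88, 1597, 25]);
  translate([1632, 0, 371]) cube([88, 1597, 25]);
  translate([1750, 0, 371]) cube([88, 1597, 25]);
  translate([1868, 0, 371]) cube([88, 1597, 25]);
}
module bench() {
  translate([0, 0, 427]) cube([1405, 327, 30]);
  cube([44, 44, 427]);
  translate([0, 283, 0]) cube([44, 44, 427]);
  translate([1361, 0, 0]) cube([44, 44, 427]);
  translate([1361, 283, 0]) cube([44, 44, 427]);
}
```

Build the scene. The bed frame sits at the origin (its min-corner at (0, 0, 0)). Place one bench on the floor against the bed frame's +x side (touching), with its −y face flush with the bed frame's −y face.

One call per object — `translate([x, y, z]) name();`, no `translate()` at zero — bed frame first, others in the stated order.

bed_frame();
translate([2065, 0, 0]) bench();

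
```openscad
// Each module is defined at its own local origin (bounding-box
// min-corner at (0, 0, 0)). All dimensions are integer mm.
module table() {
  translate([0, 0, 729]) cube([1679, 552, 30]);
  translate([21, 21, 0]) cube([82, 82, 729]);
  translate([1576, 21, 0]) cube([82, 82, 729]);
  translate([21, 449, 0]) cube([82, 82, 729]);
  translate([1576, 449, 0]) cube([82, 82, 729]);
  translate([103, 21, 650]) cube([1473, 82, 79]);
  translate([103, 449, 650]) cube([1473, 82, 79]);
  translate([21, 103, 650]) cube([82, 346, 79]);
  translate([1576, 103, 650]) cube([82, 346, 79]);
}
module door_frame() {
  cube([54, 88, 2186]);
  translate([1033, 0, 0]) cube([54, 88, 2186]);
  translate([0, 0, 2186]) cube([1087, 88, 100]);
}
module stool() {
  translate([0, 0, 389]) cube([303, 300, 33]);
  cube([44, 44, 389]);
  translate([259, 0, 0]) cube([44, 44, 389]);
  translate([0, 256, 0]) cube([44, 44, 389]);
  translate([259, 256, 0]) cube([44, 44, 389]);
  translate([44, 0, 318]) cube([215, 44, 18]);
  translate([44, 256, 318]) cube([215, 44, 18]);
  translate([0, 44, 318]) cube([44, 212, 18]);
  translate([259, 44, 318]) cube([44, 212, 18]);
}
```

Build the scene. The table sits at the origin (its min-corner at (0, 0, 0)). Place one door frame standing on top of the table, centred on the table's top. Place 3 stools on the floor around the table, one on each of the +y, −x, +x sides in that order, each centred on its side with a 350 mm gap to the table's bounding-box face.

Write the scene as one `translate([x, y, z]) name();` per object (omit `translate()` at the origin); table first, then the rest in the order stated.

table();
translate([296, 232, 759]) door_frame();
translate([688, 902, 0]) stool();
translate([-653, 126, 0]) stool();
translate([2029, 126, 0]) stool();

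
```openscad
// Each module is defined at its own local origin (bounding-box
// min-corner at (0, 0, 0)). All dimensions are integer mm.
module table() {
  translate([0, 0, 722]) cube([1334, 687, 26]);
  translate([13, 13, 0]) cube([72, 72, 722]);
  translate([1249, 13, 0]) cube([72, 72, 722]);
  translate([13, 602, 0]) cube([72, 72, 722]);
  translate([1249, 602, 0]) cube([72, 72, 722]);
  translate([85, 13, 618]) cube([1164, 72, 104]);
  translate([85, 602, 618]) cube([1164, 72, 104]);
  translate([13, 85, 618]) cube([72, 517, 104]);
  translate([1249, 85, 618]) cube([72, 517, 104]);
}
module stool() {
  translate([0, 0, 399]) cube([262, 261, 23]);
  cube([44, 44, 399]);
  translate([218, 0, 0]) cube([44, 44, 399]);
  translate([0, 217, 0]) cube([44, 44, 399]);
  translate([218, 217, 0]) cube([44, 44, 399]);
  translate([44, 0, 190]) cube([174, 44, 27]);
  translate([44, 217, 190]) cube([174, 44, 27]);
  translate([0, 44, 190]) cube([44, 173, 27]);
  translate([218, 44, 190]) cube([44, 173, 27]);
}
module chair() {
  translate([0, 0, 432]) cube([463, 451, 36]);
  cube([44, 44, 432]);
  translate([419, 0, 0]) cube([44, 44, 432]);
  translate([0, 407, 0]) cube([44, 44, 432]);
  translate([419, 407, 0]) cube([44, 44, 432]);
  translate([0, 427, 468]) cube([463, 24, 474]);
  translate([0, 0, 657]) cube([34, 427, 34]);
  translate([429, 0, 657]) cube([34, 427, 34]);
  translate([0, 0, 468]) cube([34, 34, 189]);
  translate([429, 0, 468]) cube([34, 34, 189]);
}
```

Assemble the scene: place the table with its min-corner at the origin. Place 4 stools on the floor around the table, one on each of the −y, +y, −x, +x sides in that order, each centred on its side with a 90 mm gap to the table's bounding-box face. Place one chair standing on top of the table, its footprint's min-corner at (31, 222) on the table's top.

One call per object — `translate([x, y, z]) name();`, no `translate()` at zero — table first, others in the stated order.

table();
translate([536, -351, 0]) stool();
translate([536, 777, 0]) stool();
translate([-352, 213, 0]) stool();
translate([1424, 213, 0]) stool();
translate([31, 222, 748]) chair();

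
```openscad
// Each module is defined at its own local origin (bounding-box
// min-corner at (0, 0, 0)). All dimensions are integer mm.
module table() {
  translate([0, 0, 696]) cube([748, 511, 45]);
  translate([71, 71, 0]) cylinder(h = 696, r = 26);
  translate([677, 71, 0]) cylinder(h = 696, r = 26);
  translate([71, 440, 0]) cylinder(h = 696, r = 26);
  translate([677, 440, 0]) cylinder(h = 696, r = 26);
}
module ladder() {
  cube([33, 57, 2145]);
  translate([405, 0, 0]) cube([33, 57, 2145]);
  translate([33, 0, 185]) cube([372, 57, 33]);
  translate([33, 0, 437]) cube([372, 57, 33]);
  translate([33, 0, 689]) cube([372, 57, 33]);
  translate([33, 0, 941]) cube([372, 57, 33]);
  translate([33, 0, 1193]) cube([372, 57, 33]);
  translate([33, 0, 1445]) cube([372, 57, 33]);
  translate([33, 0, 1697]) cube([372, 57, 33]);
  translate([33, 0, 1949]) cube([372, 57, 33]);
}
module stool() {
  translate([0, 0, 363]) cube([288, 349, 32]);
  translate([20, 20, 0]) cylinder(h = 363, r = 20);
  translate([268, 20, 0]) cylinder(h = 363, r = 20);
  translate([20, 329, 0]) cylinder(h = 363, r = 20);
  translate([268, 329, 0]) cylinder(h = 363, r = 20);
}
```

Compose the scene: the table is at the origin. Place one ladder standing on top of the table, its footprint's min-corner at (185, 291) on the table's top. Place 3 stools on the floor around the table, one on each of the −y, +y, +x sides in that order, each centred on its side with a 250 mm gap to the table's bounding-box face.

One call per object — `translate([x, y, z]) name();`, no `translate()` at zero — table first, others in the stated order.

table();
translate([185, 291, 741]) ladder();
translate([230, -599, 0]) stool();
translate([230, 761, 0]) stool();
translate([998, 81, 0]) stool();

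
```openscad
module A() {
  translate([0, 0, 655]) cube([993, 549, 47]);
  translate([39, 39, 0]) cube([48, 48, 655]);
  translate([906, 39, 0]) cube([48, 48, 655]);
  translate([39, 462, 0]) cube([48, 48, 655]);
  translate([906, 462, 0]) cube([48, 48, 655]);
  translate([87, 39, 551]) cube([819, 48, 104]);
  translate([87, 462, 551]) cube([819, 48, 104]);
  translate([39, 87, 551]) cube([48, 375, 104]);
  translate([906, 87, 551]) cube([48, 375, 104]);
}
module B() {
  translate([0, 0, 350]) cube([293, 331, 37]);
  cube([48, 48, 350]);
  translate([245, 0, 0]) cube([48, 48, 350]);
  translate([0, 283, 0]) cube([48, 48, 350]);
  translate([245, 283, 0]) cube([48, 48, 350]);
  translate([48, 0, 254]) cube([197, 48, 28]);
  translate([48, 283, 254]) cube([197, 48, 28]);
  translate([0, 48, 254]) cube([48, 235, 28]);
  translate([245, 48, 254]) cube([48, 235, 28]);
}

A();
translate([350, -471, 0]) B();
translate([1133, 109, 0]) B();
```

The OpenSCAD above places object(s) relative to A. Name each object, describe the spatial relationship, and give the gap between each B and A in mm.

A is a table. B is a stool. Two stools sit around the table at the −y, +x sides. The gap between each stool and the table is 140 mm.

Each stool's nearest face is 140 mm from the table's bounding box.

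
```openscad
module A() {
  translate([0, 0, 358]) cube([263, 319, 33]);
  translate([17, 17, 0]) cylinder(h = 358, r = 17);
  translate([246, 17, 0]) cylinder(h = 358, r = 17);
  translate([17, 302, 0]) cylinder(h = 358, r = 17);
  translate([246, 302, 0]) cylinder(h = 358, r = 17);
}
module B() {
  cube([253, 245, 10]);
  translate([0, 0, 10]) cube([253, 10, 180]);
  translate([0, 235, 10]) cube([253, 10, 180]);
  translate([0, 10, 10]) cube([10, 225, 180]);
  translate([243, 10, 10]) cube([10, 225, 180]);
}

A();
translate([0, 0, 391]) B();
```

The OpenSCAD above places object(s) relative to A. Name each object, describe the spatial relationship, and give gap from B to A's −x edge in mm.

The open box's min-x is at 0; the stool's min-x is 0; gap = 0 mm.

A is a stool. B is an open box. The open box is on top of the stool. The gap from the open box to the stool's −x edge is 0 mm.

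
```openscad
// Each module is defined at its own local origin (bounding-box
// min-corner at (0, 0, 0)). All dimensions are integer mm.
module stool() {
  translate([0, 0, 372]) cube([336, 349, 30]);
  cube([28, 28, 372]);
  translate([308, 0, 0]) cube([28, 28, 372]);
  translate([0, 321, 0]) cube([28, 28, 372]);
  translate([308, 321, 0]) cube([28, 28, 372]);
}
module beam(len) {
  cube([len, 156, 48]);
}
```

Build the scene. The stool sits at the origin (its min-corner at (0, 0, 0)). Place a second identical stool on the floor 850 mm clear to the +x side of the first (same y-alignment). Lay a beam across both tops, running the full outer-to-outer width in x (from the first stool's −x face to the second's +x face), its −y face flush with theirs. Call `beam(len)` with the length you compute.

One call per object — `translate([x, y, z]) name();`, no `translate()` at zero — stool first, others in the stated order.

stool();
translate([1186, 0, 0]) stool();
translate([0, 0, 402]) beam(1522);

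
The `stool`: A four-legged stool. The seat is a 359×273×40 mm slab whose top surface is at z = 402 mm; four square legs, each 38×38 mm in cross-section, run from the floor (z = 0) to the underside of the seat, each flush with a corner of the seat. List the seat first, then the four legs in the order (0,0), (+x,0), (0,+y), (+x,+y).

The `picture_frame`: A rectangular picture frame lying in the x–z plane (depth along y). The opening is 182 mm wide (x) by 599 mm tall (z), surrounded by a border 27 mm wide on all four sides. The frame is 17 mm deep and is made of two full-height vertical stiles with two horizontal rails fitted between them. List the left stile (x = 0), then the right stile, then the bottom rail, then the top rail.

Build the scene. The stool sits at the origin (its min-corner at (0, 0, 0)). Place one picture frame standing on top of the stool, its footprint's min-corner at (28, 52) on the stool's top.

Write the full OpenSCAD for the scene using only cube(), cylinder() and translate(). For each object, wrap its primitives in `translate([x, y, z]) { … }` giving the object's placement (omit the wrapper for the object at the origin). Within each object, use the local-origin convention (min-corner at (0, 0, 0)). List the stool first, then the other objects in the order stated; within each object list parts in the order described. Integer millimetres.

translate([0, 0, 362]) cube([359, 273, 40]);
cube([38, 38, 362]);
translate([321, 0, 0]) cube([38, 38, 362]);
translate([0, 235, 0]) cube([38, 38, 362]);
translate([321, 235, 0]) cube([38, 38, 362]);
translate([28, 52, 402]) {
  cube([27, 17, 653]);
  translate([209, 0, 0]) cube([27, 17, 653]);
  translate([27, 0, 0]) cube([182, 17, 27]);
  translate([27, 0, 626]) cube([182, 17, 27]);
}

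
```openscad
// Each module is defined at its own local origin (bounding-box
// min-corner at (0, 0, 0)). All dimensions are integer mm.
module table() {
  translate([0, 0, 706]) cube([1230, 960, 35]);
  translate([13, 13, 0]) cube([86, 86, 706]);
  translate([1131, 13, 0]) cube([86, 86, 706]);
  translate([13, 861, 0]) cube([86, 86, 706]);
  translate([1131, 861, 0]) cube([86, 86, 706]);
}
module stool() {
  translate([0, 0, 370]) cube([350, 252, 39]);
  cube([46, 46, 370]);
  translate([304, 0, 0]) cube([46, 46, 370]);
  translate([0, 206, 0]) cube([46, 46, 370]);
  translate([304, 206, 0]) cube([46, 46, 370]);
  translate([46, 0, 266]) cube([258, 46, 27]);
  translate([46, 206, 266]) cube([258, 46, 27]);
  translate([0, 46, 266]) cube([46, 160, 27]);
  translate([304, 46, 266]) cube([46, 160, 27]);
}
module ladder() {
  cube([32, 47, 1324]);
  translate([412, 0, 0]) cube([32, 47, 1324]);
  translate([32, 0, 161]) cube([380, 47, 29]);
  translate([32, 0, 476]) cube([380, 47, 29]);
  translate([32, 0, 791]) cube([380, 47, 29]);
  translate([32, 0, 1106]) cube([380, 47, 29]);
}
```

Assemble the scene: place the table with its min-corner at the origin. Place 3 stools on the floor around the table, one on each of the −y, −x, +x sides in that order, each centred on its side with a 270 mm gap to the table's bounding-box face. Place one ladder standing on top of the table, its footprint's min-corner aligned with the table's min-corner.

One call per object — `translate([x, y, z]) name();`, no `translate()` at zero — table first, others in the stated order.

table();
translate([440, -522, 0]) stool();
translate([-620, 354, 0]) stool();
translate([1500, 354, 0]) stool();
translate([0, 0, 741]) ladder();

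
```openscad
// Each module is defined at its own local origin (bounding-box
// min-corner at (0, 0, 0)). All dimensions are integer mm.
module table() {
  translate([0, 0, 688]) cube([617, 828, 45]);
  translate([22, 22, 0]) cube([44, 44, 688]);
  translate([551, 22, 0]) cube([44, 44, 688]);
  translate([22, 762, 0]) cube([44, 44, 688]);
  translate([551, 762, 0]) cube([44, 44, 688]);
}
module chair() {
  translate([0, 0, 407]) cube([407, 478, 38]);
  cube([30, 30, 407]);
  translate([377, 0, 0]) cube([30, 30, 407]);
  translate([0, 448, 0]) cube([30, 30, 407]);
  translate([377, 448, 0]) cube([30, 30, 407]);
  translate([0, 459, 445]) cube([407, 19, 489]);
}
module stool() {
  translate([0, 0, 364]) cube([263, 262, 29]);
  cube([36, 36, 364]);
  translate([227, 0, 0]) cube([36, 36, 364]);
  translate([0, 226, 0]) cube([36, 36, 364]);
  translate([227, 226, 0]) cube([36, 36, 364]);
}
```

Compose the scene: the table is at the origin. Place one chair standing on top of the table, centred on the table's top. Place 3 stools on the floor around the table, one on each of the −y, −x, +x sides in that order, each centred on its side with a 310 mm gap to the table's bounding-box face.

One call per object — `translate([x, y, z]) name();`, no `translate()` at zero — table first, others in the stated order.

table();
translate([105, 175, 733]) chair();
translate([177, -572, 0]) stool();
translate([-573, 283, 0]) stool();
translate([927, 283, 0]) stool();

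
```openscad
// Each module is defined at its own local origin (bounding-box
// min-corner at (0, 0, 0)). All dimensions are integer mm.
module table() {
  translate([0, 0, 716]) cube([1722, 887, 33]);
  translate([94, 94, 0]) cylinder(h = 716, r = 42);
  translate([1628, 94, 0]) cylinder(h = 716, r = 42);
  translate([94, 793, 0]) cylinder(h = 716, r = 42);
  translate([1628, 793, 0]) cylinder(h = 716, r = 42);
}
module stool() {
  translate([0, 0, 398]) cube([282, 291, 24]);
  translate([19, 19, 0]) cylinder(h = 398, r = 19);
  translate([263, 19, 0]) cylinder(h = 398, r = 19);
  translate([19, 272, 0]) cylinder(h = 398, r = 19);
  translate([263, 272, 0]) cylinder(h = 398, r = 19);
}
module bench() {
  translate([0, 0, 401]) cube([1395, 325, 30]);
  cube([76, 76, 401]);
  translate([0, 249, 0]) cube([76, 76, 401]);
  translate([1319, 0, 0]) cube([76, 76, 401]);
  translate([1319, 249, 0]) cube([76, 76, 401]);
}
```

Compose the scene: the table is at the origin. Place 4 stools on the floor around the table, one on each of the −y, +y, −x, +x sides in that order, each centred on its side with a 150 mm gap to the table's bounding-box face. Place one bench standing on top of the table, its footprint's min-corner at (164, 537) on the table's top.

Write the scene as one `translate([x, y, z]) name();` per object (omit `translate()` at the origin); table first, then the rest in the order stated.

table();
translate([720, -441, 0]) stool();
translate([720, 1037, 0]) stool();
translate([-432, 298, 0]) stool();
translate([1872, 298, 0]) stool();
translate([164, 537, 749]) bench();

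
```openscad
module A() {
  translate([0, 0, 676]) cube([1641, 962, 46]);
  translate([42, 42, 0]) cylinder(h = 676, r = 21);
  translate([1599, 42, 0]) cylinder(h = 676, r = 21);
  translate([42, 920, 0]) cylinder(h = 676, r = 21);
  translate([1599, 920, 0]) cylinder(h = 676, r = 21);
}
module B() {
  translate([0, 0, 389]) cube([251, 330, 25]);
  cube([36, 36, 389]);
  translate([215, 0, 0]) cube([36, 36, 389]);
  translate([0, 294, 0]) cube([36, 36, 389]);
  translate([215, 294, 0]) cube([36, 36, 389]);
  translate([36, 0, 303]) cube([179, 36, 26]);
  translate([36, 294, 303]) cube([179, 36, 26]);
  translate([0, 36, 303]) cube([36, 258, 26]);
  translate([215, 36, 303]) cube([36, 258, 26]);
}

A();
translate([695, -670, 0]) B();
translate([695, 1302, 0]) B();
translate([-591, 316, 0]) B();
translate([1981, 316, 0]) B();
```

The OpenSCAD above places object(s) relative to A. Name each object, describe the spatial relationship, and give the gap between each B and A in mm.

A is a table. B is a stool. Four stools sit around the table at the −y, +y, −x, +x sides. The gap between each stool and the table is 340 mm.

Each stool's nearest face is 340 mm from the table's bounding box.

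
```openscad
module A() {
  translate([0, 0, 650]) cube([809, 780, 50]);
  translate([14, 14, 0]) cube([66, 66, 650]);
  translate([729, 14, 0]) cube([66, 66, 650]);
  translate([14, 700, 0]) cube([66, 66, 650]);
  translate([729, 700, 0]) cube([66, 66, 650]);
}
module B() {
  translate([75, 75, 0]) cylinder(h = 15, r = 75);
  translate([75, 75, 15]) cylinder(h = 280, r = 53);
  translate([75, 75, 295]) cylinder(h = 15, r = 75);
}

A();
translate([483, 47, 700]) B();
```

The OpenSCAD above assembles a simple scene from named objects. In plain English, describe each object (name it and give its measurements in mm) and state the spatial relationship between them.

A is a rectangular dining table. The top is 809×780×50 mm with its upper surface at z = 700 mm. It stands on four 66×66 mm square legs, each inset 14 mm from the nearest pair of top edges, running from the floor to the underside of the top.

B is a spool: two coaxial disc flanges of radius 75 mm and thickness 15 mm, joined by a core cylinder of radius 53 mm and height 280 mm. The lower flange rests on z = 0 and the three cylinders share a vertical axis.

The spool is on top of the table.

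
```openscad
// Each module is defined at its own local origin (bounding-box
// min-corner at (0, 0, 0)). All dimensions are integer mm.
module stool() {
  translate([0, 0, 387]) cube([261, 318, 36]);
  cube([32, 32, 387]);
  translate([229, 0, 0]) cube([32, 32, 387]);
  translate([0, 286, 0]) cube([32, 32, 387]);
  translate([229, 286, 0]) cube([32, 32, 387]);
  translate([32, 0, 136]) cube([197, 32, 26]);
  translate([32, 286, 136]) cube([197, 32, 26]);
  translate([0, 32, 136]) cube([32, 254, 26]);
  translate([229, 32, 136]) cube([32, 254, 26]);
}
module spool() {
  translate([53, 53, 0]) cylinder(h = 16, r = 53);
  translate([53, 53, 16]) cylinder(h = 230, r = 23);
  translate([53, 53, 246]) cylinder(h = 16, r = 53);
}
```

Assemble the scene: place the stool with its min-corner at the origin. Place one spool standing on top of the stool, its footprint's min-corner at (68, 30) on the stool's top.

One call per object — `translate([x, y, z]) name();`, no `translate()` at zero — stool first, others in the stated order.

stool();
translate([68, 30, 423]) spool();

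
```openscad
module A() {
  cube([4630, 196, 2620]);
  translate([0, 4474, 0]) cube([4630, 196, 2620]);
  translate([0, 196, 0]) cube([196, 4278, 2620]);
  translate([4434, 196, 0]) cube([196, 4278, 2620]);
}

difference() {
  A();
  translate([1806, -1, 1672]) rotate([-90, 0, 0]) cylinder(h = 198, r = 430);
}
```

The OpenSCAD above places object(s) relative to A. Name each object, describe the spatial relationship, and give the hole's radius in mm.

The subtracted cylinder has r = 430 mm.

A is a house frame. The house frame has a circular hole through its front wall. The hole's radius is 430 mm.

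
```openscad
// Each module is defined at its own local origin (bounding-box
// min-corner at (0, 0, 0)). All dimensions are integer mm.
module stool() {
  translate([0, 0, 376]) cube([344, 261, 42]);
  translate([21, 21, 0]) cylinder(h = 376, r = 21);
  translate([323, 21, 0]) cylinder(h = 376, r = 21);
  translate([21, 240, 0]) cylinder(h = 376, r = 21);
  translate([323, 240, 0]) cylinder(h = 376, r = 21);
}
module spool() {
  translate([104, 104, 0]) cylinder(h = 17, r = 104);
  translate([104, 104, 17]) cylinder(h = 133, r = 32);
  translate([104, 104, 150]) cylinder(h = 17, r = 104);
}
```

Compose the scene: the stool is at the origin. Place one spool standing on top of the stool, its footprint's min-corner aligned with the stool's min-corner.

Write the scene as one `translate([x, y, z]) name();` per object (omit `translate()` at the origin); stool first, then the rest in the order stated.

stool();
translate([0, 0, 418]) spool();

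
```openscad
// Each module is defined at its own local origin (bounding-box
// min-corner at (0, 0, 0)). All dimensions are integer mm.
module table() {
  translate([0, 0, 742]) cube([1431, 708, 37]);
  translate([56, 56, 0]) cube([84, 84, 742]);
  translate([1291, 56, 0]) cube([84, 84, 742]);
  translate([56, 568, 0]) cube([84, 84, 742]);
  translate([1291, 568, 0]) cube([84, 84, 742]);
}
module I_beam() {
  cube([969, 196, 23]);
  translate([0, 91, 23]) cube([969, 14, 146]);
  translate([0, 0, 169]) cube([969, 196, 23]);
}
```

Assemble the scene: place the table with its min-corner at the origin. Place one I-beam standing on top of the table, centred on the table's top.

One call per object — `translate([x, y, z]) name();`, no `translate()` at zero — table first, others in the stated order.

table();
translate([231, 256, 779]) I_beam();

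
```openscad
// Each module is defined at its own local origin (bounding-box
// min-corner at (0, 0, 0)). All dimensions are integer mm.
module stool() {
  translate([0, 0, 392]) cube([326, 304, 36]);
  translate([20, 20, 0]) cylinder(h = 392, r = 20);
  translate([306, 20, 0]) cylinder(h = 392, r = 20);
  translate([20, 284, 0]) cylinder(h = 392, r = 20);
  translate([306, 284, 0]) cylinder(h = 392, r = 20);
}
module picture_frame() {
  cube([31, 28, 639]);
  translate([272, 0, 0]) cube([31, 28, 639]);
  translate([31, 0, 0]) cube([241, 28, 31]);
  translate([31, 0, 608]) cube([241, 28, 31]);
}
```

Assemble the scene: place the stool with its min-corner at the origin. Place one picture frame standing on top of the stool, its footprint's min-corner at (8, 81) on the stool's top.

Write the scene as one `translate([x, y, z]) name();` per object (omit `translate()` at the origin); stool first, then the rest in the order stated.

stool();
translate([8, 81, 428]) picture_frame();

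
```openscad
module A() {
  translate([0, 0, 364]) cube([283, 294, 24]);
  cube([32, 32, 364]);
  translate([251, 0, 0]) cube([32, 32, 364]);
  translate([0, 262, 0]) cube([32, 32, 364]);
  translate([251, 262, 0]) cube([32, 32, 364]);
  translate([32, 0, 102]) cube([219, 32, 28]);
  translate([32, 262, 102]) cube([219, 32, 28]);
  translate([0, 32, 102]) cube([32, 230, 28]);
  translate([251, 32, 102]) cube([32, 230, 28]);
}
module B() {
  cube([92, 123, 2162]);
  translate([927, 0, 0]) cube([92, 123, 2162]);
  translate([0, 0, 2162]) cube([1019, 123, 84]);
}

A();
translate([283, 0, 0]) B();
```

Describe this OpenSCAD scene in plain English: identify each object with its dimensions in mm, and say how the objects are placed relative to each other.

A is a four-legged stool. The seat is 283×294 mm, 24 mm thick, top at z = 388 mm. It stands on four square legs, each 32×32 mm in cross-section, from z = 0 to the seat underside, each flush with a corner of the seat. Four stretchers, 32 mm wide and 28 mm tall, connect adjacent legs with their undersides at z = 102 mm, each running between the inner faces of the legs it joins and aligned with the legs' outer faces on the other axis.

B is a door frame. The clear opening is 835 mm wide and 2162 mm high. Two 92 mm wide jambs, 123 mm deep, stand either side of the opening from the floor to the top of the opening. A 84 mm thick head sits across the top of both jambs, spanning the full outside width of the frame.

The door frame is against the stool's +x side, with their −y faces flush.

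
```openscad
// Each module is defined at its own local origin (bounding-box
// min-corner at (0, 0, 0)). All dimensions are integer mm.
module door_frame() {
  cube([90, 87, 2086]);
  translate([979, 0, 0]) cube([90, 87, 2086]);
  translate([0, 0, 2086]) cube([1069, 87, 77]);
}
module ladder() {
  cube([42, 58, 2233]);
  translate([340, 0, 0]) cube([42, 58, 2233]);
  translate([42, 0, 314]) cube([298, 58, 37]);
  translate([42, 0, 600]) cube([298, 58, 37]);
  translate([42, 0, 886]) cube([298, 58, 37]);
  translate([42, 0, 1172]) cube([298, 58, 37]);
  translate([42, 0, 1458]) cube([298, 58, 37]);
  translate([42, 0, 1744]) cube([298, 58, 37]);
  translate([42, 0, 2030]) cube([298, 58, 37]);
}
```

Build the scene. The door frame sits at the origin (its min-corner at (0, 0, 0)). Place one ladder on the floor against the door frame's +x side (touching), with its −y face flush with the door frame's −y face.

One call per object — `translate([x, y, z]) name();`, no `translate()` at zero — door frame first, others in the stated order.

door_frame();
translate([1069, 0, 0]) ladder();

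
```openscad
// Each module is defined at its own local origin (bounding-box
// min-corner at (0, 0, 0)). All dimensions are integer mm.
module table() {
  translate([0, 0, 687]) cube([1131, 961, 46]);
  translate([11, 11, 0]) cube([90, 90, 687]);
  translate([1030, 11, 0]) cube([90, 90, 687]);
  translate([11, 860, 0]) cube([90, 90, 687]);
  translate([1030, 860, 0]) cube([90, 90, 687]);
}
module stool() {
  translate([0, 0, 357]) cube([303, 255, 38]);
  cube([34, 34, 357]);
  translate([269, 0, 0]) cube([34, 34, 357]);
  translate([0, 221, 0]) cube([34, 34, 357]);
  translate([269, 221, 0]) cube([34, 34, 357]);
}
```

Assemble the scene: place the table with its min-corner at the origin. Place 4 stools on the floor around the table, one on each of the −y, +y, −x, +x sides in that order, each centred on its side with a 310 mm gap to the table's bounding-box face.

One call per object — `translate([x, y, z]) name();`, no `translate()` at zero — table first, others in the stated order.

table();
translate([414, -565, 0]) stool();
translate([414, 1271, 0]) stool();
translate([-613, 353, 0]) stool();
translate([1441, 353, 0]) stool();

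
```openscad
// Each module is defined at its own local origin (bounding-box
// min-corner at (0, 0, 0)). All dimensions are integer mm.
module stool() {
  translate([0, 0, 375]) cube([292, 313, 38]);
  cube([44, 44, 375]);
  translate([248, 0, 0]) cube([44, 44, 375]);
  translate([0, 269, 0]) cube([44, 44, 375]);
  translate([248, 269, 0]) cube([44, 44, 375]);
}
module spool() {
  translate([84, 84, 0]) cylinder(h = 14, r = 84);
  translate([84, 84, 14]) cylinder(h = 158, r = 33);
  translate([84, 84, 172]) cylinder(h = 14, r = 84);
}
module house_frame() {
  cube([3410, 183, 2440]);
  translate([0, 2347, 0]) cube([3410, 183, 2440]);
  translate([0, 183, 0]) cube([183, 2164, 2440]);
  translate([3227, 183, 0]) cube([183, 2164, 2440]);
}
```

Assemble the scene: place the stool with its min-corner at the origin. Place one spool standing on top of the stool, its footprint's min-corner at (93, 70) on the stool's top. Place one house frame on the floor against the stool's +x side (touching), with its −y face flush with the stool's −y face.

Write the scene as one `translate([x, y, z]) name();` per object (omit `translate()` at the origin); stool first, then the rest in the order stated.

stool();
translate([93, 70, 413]) spool();
translate([292, 0, 0]) house_frame();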